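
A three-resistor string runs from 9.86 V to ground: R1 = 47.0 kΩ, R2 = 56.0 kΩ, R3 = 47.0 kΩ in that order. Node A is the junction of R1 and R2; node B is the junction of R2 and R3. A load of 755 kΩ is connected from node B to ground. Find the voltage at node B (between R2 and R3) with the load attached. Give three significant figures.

At node B, R3 is in parallel with the load: R3‖R_L = 44.25 kΩ.
Below node A the resistance is R2 + (R3‖R_L) = 100.2 kΩ, so V_A = 9.86 × 100.2/147.2 = 6.713 V.
Then V_B = V_A × (R3‖R_L)/(R2 + R3‖R_L) = 6.713 × 44.25/100.2 = 2.96 V.

V ≈ 2.96 V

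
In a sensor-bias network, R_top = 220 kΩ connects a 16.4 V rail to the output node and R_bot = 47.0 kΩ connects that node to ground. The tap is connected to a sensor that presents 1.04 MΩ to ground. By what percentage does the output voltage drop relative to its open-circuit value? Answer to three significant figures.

3.59 %

The divider's output (Thévenin) resistance is R_top‖R_bot = 38.73 kΩ.
Fractional drop under load = R_th/(R_th + R_L) = 38.73 / (38.73 + 1040) = 0.03590.
So the output falls by 3.59 %.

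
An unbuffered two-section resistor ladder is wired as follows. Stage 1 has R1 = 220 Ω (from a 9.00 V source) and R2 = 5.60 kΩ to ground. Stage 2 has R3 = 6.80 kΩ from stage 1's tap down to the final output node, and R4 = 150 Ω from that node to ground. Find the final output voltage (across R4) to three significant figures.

Stage 2 presents R3+R4 = 6950 Ω as a load on stage 1's tap.
Stage 1's lower leg becomes R2‖(R3+R4) = 3101 Ω, so V_mid = 9.00 × 3101/3321 = 8.404 V.
Stage 2 is itself unloaded: V_out = V_mid × R4/(R3+R4) = 8.404 × 150/6950 = 0.181 V.

V_out ≈ 0.181 V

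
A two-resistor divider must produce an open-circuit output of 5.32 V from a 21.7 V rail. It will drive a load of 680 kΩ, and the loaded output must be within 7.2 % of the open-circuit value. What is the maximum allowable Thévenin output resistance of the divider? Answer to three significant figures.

R_th ≤ 52.8 kΩ

Loading drop = R_th/(R_th + R_L) ≤ 0.0720, so R_th ≤ R_L · ε/(1−ε) = 680 kΩ × 0.0720/0.9280 = 52.8 kΩ.
(Any R1, R2 with R2/(R1+R2) = 0.245 and R1‖R2 ≤ 52.8 kΩ will meet the spec.)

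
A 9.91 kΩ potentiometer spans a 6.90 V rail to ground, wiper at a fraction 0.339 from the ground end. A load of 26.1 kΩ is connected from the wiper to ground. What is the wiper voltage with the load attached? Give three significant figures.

V ≈ 2.16 V

The wiper splits the pot into (1−α)R = 6.551 kΩ above and αR = 3.359 kΩ below.
Lower section ‖ load = 2.976 kΩ.
V_wiper = 6.90 × 2.976/(6.551 + 2.976) = 2.16 V.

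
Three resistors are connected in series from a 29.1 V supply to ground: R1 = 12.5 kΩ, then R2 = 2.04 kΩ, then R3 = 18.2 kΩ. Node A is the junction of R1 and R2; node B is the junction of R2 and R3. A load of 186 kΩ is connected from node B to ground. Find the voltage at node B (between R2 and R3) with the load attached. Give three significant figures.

At node B, R3 is in parallel with the load: R3‖R_L = 16.58 kΩ.
Below node A the resistance is R2 + (R3‖R_L) = 18.62 kΩ, so V_A = 29.1 × 18.62/31.12 = 17.41 V.
Then V_B = V_A × (R3‖R_L)/(R2 + R3‖R_L) = 17.41 × 16.58/18.62 = 15.5 V.

V ≈ 15.5 V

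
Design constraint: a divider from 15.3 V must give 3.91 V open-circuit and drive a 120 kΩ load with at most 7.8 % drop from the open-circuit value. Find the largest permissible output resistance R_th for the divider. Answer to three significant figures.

Loading drop = R_th/(R_th + R_L) ≤ 0.0780, so R_th ≤ R_L · ε/(1−ε) = 120 kΩ × 0.0780/0.9220 = 10.2 kΩ.
(Any R1, R2 with R2/(R1+R2) = 0.256 and R1‖R2 ≤ 10.2 kΩ will meet the spec.)

R_th ≤ 10.2 kΩ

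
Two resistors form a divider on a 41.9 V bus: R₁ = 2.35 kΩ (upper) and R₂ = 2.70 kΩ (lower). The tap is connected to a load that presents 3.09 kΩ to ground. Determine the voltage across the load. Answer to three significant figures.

The load sits in parallel with R₂: R₂‖R_L = (2.70 × 3.09) / (2.70 + 3.09) = 1.441 kΩ.
V_out = 41.9 × 1.441 / (2.35 + 1.441) = 41.9 × 1.441/3.791 = 15.9 V.

V_out ≈ 15.9 V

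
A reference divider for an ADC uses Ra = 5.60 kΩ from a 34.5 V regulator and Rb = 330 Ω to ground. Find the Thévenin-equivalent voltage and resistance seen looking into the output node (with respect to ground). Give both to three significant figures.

V_th = 1.92 V, R_th = 312 Ω

V_th is the open-circuit tap voltage: 34.5 × 330/(5600 + 330) = 1.92 V.
With the supply zeroed, Ra and Rb appear in parallel from the tap: R_th = Ra‖Rb = (5600 × 330)/5930 = 312 Ω.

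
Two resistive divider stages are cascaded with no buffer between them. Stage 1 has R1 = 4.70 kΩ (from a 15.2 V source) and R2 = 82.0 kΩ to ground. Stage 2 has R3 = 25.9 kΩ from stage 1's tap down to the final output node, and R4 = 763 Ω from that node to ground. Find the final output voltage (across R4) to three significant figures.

Stage 2 presents R3+R4 = 26660 Ω as a load on stage 1's tap.
Stage 1's lower leg becomes R2‖(R3+R4) = 20120 Ω, so V_mid = 15.2 × 20120/24820 = 12.32 V.
Stage 2 is itself unloaded: V_out = V_mid × R4/(R3+R4) = 12.32 × 763/26660 = 0.353 V.

V_out ≈ 0.353 V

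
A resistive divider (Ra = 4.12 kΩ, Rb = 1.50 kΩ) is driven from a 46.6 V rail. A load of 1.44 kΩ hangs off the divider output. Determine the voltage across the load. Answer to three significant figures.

The load sits in parallel with Rb: Rb‖R_L = (1.50 × 1.44) / (1.50 + 1.44) = 0.7347 kΩ.
V_out = 46.6 × 0.7347 / (4.12 + 0.7347) = 46.6 × 0.7347/4.855 = 7.05 V.
(Unloaded it would have been 12.4 V.)

V_out ≈ 7.05 V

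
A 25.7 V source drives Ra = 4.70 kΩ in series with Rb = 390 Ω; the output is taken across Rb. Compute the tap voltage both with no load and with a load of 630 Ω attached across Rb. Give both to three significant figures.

Unloaded: 1.97 V; loaded: 1.25 V

Open-circuit: V = 25.7 × 390/(4700 + 390) = 1.97 V.
With the load, Rb becomes Rb‖R_L = 240.9 Ω, so V = 25.7 × 240.9/4941 = 1.25 V.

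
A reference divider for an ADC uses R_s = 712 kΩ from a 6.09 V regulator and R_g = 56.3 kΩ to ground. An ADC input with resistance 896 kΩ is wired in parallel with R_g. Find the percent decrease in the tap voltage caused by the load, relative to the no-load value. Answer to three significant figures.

5.50 %

The divider's output (Thévenin) resistance is R_s‖R_g = 52.17 kΩ.
Fractional drop under load = R_th/(R_th + R_L) = 52.17 / (52.17 + 896) = 0.05503.
So the output falls by 5.50 %.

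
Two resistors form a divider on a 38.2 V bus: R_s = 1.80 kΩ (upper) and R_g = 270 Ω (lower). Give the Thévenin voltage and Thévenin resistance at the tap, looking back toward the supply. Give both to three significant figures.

V_th = 4.98 V, R_th = 235 Ω

V_th is the open-circuit tap voltage: 38.2 × 270/(1800 + 270) = 4.98 V.
With the supply zeroed, R_s and R_g appear in parallel from the tap: R_th = R_s‖R_g = (1800 × 270)/2070 = 235 Ω.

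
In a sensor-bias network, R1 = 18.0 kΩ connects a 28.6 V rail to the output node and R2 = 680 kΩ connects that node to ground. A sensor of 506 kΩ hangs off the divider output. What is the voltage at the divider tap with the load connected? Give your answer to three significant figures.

The load sits in parallel with R2: R2‖R_L = (680 × 506) / (680 + 506) = 290.1 kΩ.
V_out = 28.6 × 290.1 / (18.0 + 290.1) = 28.6 × 290.1/308.1 = 26.9 V.

V_out ≈ 26.9 V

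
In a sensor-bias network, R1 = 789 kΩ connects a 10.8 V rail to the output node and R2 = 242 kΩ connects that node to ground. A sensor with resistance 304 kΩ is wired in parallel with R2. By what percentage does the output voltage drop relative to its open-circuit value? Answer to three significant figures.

Unloaded V = 10.8 × 242/1031 = 2.535 V.
Loaded: R2‖R_L = 134.7 kΩ, giving V = 10.8 × 134.7/923.7 = 1.575 V.
Drop = (2.535 − 1.575) / 2.535 = 37.9 %.

37.9 %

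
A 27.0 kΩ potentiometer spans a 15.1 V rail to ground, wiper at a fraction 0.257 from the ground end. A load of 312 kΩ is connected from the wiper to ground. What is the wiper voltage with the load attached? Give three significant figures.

The wiper splits the pot into (1−α)R = 20.06 kΩ above and αR = 6.939 kΩ below.
Lower section ‖ load = 6.788 kΩ.
V_wiper = 15.1 × 6.788/(20.06 + 6.788) = 3.82 V.

V ≈ 3.82 V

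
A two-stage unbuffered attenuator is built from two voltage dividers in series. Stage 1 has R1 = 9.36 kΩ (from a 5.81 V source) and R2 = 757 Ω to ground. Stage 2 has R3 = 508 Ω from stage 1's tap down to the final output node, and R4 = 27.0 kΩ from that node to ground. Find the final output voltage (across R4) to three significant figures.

Stage 2 presents R3+R4 = 27510 Ω as a load on stage 1's tap.
Stage 1's lower leg becomes R2‖(R3+R4) = 736.7 Ω, so V_mid = 5.81 × 736.7/10100 = 0.4239 V.
Stage 2 is itself unloaded: V_out = V_mid × R4/(R3+R4) = 0.4239 × 27000/27510 = 0.416 V.

V_out ≈ 0.416 V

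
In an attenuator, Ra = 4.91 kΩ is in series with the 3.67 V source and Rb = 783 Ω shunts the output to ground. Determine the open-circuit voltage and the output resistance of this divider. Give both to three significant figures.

V_th = 0.505 V, R_th = 675 Ω

V_th is the open-circuit tap voltage: 3.67 × 783/(4910 + 783) = 0.505 V.
With the supply zeroed, Ra and Rb appear in parallel from the tap: R_th = Ra‖Rb = (4910 × 783)/5693 = 675 Ω.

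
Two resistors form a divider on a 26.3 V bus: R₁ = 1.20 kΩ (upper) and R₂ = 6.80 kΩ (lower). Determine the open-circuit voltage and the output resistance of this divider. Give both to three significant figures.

V_th = 22.4 V, R_th = 1.02 kΩ

V_th is the open-circuit tap voltage: 26.3 × 6.80/(1.20 + 6.80) = 22.4 V.
With the supply zeroed, R₁ and R₂ appear in parallel from the tap: R_th = R₁‖R₂ = (1.20 × 6.80)/8.000 = 1.02 kΩ.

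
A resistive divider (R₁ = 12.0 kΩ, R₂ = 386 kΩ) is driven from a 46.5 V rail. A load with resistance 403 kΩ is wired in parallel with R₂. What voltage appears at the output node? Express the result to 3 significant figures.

The load sits in parallel with R₂: R₂‖R_L = (386 × 403) / (386 + 403) = 197.2 kΩ.
V_out = 46.5 × 197.2 / (12.0 + 197.2) = 46.5 × 197.2/209.2 = 43.8 V.

V_out ≈ 43.8 V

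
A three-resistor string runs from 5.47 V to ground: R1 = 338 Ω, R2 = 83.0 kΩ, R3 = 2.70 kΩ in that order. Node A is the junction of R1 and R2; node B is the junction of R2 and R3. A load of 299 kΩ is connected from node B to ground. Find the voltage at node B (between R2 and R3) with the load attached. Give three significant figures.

V ≈ 0.170 V

At node B, R3 is in parallel with the load: R3‖R_L = 2676 Ω.
Below node A the resistance is R2 + (R3‖R_L) = 85680 Ω, so V_A = 5.47 × 85680/86010 = 5.449 V.
Then V_B = V_A × (R3‖R_L)/(R2 + R3‖R_L) = 5.449 × 2676/85680 = 0.170 V.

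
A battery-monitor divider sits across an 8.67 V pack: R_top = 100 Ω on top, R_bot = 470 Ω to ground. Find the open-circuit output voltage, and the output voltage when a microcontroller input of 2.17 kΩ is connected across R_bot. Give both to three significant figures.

Unloaded: 7.15 V; loaded: 6.89 V

Open-circuit: V = 8.67 × 470/(100 + 470) = 7.15 V.
With the load, R_bot becomes R_bot‖R_L = 386.3 Ω, so V = 8.67 × 386.3/486.3 = 6.89 V.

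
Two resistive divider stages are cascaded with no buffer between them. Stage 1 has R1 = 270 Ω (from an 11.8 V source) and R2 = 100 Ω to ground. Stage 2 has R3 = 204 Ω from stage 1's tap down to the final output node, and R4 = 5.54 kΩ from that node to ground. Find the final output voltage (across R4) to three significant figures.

Stage 2 presents R3+R4 = 5744 Ω as a load on stage 1's tap.
Stage 1's lower leg becomes R2‖(R3+R4) = 98.29 Ω, so V_mid = 11.8 × 98.29/368.3 = 3.149 V.
Stage 2 is itself unloaded: V_out = V_mid × R4/(R3+R4) = 3.149 × 5540/5744 = 3.04 V.

V_out ≈ 3.04 V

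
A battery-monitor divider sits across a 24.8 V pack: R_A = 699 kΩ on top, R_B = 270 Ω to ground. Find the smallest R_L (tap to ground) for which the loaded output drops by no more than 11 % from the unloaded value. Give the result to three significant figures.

R_L(min) ≈ 2.18 kΩ

Output resistance R_th = R_A‖R_B = (699000 × 270)/699300 = 269.9 Ω.
The fractional drop is R_th/(R_th + R_L); requiring this ≤ 0.110 gives R_L ≥ R_th(1/0.110 − 1) = 269.9 × 8.091 = 2.18 kΩ.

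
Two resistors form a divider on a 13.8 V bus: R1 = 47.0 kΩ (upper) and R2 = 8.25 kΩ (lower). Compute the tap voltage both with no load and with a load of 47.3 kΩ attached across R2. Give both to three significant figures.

Open-circuit: V = 13.8 × 8.25/(47.0 + 8.25) = 2.06 V.
With the load, R2 becomes R2‖R_L = 7.025 kΩ, so V = 13.8 × 7.025/54.02 = 1.79 V.

Unloaded: 2.06 V; loaded: 1.79 V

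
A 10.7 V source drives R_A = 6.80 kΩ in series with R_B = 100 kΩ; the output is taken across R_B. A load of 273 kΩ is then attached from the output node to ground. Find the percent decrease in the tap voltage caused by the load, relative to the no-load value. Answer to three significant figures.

2.28 %

The divider's output (Thévenin) resistance is R_A‖R_B = 6.367 kΩ.
Fractional drop under load = R_th/(R_th + R_L) = 6.367 / (6.367 + 273) = 0.02279.
So the output falls by 2.28 %.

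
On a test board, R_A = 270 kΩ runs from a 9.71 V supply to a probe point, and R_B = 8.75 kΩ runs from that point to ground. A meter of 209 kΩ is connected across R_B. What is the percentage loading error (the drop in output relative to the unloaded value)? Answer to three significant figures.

The divider's output (Thévenin) resistance is R_A‖R_B = 8.475 kΩ.
Fractional drop under load = R_th/(R_th + R_L) = 8.475 / (8.475 + 209) = 0.03897.
So the output falls by 3.90 %.

3.90 %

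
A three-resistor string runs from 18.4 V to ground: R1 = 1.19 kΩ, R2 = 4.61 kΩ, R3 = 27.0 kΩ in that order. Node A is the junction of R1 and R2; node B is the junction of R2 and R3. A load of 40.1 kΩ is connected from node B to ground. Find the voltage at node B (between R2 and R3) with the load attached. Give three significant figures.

V ≈ 13.5 V

At node B, R3 is in parallel with the load: R3‖R_L = 16.14 kΩ.
Below node A the resistance is R2 + (R3‖R_L) = 20.75 kΩ, so V_A = 18.4 × 20.75/21.94 = 17.40 V.
Then V_B = V_A × (R3‖R_L)/(R2 + R3‖R_L) = 17.40 × 16.14/20.75 = 13.5 V.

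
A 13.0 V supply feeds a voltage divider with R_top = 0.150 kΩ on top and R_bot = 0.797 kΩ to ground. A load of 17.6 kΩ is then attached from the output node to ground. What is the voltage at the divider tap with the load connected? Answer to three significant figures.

V_out ≈ 10.9 V

The load sits in parallel with R_bot: R_bot‖R_L = (797 × 17600) / (797 + 17600) = 762.5 Ω.
V_out = 13.0 × 762.5 / (150 + 762.5) = 13.0 × 762.5/912.5 = 10.9 V.
(Unloaded it would have been 10.9 V.)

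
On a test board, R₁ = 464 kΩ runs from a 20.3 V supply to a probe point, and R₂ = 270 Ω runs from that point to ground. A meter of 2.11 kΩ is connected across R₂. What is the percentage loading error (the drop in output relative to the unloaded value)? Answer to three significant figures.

11.3 %

Unloaded V = 20.3 × 270/464300 = 0.011806 V.
Loaded: R₂‖R_L = 239.4 Ω, giving V = 20.3 × 239.4/464200 = 0.010467 V.
Drop = (0.011806 − 0.010467) / 0.011806 = 11.3 %.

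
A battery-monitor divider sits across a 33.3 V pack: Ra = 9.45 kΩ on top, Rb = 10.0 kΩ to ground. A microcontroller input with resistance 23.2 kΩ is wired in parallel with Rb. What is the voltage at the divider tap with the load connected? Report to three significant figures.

V_out ≈ 14.2 V

The load sits in parallel with Rb: Rb‖R_L = (10.0 × 23.2) / (10.0 + 23.2) = 6.988 kΩ.
V_out = 33.3 × 6.988 / (9.45 + 6.988) = 33.3 × 6.988/16.44 = 14.2 V.
(Unloaded it would have been 17.1 V.)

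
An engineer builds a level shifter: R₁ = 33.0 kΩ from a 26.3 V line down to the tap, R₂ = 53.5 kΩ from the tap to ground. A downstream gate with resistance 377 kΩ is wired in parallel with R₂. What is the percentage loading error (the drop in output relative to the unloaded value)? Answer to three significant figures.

The divider's output (Thévenin) resistance is R₁‖R₂ = 20.41 kΩ.
Fractional drop under load = R_th/(R_th + R_L) = 20.41 / (20.41 + 377) = 0.05136.
So the output falls by 5.14 %.

5.14 %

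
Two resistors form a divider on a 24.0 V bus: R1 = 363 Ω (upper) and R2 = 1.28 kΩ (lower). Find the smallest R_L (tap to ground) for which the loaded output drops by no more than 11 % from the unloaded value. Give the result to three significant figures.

Output resistance R_th = R1‖R2 = (363 × 1280)/1643 = 282.8 Ω.
The fractional drop is R_th/(R_th + R_L); requiring this ≤ 0.110 gives R_L ≥ R_th(1/0.110 − 1) = 282.8 × 8.091 = 2.29 kΩ.

R_L(min) ≈ 2.29 kΩ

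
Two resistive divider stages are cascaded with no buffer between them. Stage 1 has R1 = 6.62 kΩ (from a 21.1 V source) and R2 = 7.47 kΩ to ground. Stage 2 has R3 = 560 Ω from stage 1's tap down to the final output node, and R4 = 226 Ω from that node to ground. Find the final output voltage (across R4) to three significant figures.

V_out ≈ 0.589 V

Stage 2 presents R3+R4 = 786.0 Ω as a load on stage 1's tap.
Stage 1's lower leg becomes R2‖(R3+R4) = 711.2 Ω, so V_mid = 21.1 × 711.2/7331 = 2.047 V.
Stage 2 is itself unloaded: V_out = V_mid × R4/(R3+R4) = 2.047 × 226/786.0 = 0.589 V.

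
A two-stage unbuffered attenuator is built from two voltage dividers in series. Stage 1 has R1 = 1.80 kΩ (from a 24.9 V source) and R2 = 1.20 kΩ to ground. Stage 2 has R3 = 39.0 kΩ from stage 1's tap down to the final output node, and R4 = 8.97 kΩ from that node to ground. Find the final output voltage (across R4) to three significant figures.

V_out ≈ 1.83 V

Stage 2 presents R3+R4 = 47.97 kΩ as a load on stage 1's tap.
Stage 1's lower leg becomes R2‖(R3+R4) = 1.171 kΩ, so V_mid = 24.9 × 1.171/2.971 = 9.813 V.
Stage 2 is itself unloaded: V_out = V_mid × R4/(R3+R4) = 9.813 × 8.97/47.97 = 1.83 V.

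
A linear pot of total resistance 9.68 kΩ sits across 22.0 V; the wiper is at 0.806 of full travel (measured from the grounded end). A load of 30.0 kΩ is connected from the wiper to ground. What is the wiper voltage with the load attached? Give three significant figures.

The wiper splits the pot into (1−α)R = 1.878 kΩ above and αR = 7.802 kΩ below.
Lower section ‖ load = 6.192 kΩ.
V_wiper = 22.0 × 6.192/(1.878 + 6.192) = 16.9 V.

V ≈ 16.9 V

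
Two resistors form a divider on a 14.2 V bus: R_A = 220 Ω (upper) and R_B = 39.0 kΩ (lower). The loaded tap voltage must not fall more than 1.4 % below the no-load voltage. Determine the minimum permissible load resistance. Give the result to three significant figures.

Output resistance R_th = R_A‖R_B = (220 × 39000)/39220 = 218.8 Ω.
The fractional drop is R_th/(R_th + R_L); requiring this ≤ 0.0140 gives R_L ≥ R_th(1/0.0140 − 1) = 218.8 × 70.43 = 15.4 kΩ.

R_L(min) ≈ 15.4 kΩ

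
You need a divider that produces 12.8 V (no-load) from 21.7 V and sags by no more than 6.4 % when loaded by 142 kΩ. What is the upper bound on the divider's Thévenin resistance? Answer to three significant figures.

R_th ≤ 9.71 kΩ

Loading drop = R_th/(R_th + R_L) ≤ 0.0640, so R_th ≤ R_L · ε/(1−ε) = 142 kΩ × 0.0640/0.9360 = 9.71 kΩ.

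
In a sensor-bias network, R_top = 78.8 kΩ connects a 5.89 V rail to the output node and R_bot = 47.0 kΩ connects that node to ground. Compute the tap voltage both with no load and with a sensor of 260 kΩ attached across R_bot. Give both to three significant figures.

Unloaded: 2.20 V; loaded: 1.98 V

Open-circuit: V = 5.89 × 47.0/(78.8 + 47.0) = 2.20 V.
With the load, R_bot becomes R_bot‖R_L = 39.80 kΩ, so V = 5.89 × 39.80/118.6 = 1.98 V.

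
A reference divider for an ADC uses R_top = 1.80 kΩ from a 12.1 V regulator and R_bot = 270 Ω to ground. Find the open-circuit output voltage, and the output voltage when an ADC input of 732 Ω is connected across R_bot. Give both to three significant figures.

Unloaded: 1.58 V; loaded: 1.19 V

Open-circuit: V = 12.1 × 270/(1800 + 270) = 1.58 V.
With the load, R_bot becomes R_bot‖R_L = 197.2 Ω, so V = 12.1 × 197.2/1997 = 1.19 V.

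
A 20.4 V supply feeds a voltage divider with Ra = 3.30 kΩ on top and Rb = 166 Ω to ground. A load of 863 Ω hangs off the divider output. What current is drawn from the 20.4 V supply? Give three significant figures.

Rb‖R_L = 139.2 Ω, so the source sees Ra + Rb‖R_L = 3439 Ω.
I = 20.4 V / 3439 Ω = 5.93 mA.

I ≈ 5.93 mA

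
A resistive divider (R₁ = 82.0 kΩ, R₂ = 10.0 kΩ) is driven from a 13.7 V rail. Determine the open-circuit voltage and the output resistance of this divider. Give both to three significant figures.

V_th = 1.49 V, R_th = 8.91 kΩ

V_th is the open-circuit tap voltage: 13.7 × 10.0/(82.0 + 10.0) = 1.49 V.
With the supply zeroed, R₁ and R₂ appear in parallel from the tap: R_th = R₁‖R₂ = (82.0 × 10.0)/92.00 = 8.91 kΩ.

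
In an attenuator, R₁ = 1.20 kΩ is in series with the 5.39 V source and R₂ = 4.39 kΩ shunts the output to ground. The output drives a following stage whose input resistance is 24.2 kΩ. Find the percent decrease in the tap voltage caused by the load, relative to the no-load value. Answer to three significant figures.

The divider's output (Thévenin) resistance is R₁‖R₂ = 0.9424 kΩ.
Fractional drop under load = R_th/(R_th + R_L) = 0.9424 / (0.9424 + 24.2) = 0.03748.
So the output falls by 3.75 %.

3.75 %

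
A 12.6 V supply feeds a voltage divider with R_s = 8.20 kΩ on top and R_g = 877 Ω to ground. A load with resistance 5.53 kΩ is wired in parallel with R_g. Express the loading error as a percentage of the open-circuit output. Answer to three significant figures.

12.5 %

The divider's output (Thévenin) resistance is R_s‖R_g = 792.3 Ω.
Fractional drop under load = R_th/(R_th + R_L) = 792.3 / (792.3 + 5530) = 0.1253.
So the output falls by 12.5 %.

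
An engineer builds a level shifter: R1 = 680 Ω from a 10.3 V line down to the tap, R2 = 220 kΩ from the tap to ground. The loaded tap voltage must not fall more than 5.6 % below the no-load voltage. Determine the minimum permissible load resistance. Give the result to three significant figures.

Output resistance R_th = R1‖R2 = (680 × 220000)/220700 = 677.9 Ω.
The fractional drop is R_th/(R_th + R_L); requiring this ≤ 0.0560 gives R_L ≥ R_th(1/0.0560 − 1) = 677.9 × 16.86 = 11.4 kΩ.

R_L(min) ≈ 11.4 kΩ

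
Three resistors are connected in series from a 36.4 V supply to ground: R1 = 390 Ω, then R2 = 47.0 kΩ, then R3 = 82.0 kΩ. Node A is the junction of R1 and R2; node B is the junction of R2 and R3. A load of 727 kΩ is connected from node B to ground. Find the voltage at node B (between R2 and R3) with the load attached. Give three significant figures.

V ≈ 22.2 V

At node B, R3 is in parallel with the load: R3‖R_L = 73690 Ω.
Below node A the resistance is R2 + (R3‖R_L) = 120700 Ω, so V_A = 36.4 × 120700/121100 = 36.28 V.
Then V_B = V_A × (R3‖R_L)/(R2 + R3‖R_L) = 36.28 × 73690/120700 = 22.2 V.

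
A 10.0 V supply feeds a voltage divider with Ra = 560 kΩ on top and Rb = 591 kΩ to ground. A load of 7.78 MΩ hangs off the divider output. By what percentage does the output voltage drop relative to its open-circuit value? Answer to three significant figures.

3.56 %

The divider's output (Thévenin) resistance is Ra‖Rb = 287.5 kΩ.
Fractional drop under load = R_th/(R_th + R_L) = 287.5 / (287.5 + 7780) = 0.03564.
So the output falls by 3.56 %.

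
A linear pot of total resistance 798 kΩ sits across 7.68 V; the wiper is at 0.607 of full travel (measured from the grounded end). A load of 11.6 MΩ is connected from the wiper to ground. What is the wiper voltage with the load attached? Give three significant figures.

V ≈ 4.59 V

The wiper splits the pot into (1−α)R = 313.6 kΩ above and αR = 484.4 kΩ below.
Lower section ‖ load = 465.0 kΩ.
V_wiper = 7.68 × 465.0/(313.6 + 465.0) = 4.59 V.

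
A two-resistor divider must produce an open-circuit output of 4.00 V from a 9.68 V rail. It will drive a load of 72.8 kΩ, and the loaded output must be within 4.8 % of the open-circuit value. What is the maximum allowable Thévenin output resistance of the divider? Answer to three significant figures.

R_th ≤ 3.67 kΩ

Loading drop = R_th/(R_th + R_L) ≤ 0.0480, so R_th ≤ R_L · ε/(1−ε) = 72.8 kΩ × 0.0480/0.9520 = 3.67 kΩ.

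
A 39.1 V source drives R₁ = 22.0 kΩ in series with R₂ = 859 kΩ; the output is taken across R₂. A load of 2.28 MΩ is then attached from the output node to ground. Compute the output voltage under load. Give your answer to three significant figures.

V_out ≈ 37.8 V

The load sits in parallel with R₂: R₂‖R_L = (859 × 2280) / (859 + 2280) = 623.9 kΩ.
V_out = 39.1 × 623.9 / (22.0 + 623.9) = 39.1 × 623.9/645.9 = 37.8 V.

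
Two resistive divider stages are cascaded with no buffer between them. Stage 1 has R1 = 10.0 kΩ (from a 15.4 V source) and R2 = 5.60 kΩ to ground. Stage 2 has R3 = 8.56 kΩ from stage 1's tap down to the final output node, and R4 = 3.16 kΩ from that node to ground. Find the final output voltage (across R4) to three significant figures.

V_out ≈ 1.14 V

Stage 2 presents R3+R4 = 11.72 kΩ as a load on stage 1's tap.
Stage 1's lower leg becomes R2‖(R3+R4) = 3.789 kΩ, so V_mid = 15.4 × 3.789/13.79 = 4.232 V.
Stage 2 is itself unloaded: V_out = V_mid × R4/(R3+R4) = 4.232 × 3.16/11.72 = 1.14 V.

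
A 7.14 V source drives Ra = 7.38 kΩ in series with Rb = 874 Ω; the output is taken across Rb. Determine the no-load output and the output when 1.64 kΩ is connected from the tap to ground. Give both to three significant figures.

Unloaded: 0.756 V; loaded: 0.512 V

Open-circuit: V = 7.14 × 874/(7380 + 874) = 0.756 V.
With the load, Rb becomes Rb‖R_L = 570.2 Ω, so V = 7.14 × 570.2/7950 = 0.512 V.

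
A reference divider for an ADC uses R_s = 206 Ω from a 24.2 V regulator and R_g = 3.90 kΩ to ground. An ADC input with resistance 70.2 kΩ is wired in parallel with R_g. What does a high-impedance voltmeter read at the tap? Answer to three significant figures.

The load sits in parallel with R_g: R_g‖R_L = (3900 × 70200) / (3900 + 70200) = 3695 Ω.
V_out = 24.2 × 3695 / (206 + 3695) = 24.2 × 3695/3901 = 22.9 V.
(Unloaded it would have been 23.0 V.)

V_out ≈ 22.9 V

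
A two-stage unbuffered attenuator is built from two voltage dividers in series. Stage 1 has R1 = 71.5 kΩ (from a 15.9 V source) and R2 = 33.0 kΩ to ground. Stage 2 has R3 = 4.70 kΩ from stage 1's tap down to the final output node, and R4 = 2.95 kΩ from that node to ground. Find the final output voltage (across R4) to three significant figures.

Stage 2 presents R3+R4 = 7.650 kΩ as a load on stage 1's tap.
Stage 1's lower leg becomes R2‖(R3+R4) = 6.210 kΩ, so V_mid = 15.9 × 6.210/77.71 = 1.271 V.
Stage 2 is itself unloaded: V_out = V_mid × R4/(R3+R4) = 1.271 × 2.95/7.650 = 0.490 V.

V_out ≈ 0.490 V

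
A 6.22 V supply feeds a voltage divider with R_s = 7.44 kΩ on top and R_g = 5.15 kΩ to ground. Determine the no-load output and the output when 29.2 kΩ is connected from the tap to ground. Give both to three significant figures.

Unloaded: 2.54 V; loaded: 2.30 V

Open-circuit: V = 6.22 × 5.15/(7.44 + 5.15) = 2.54 V.
With the load, R_g becomes R_g‖R_L = 4.378 kΩ, so V = 6.22 × 4.378/11.82 = 2.30 V.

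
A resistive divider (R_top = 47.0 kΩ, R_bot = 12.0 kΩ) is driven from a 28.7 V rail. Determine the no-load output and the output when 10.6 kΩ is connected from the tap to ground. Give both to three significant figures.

Open-circuit: V = 28.7 × 12.0/(47.0 + 12.0) = 5.84 V.
With the load, R_bot becomes R_bot‖R_L = 5.628 kΩ, so V = 28.7 × 5.628/52.63 = 3.07 V.

Unloaded: 5.84 V; loaded: 3.07 V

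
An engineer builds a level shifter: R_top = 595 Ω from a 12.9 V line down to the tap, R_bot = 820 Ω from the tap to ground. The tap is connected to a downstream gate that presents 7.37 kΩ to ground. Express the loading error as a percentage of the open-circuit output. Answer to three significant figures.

4.47 %

The divider's output (Thévenin) resistance is R_top‖R_bot = 344.8 Ω.
Fractional drop under load = R_th/(R_th + R_L) = 344.8 / (344.8 + 7370) = 0.04469.
So the output falls by 4.47 %.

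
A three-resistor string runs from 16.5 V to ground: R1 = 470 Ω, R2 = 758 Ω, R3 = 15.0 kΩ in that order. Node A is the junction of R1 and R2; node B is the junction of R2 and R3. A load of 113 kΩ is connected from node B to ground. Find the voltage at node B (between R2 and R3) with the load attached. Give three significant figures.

V ≈ 15.1 V

At node B, R3 is in parallel with the load: R3‖R_L = 13240 Ω.
Below node A the resistance is R2 + (R3‖R_L) = 14000 Ω, so V_A = 16.5 × 14000/14470 = 15.96 V.
Then V_B = V_A × (R3‖R_L)/(R2 + R3‖R_L) = 15.96 × 13240/14000 = 15.1 V.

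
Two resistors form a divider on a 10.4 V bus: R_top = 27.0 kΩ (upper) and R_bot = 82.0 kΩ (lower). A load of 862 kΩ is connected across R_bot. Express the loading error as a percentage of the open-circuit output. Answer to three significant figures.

The divider's output (Thévenin) resistance is R_top‖R_bot = 20.31 kΩ.
Fractional drop under load = R_th/(R_th + R_L) = 20.31 / (20.31 + 862) = 0.02302.
So the output falls by 2.30 %.

2.30 %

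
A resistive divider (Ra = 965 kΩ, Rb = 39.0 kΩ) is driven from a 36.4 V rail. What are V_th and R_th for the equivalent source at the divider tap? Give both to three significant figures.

V_th is the open-circuit tap voltage: 36.4 × 39.0/(965 + 39.0) = 1.41 V.
With the supply zeroed, Ra and Rb appear in parallel from the tap: R_th = Ra‖Rb = (965 × 39.0)/1004 = 37.5 kΩ.

V_th = 1.41 V, R_th = 37.5 kΩ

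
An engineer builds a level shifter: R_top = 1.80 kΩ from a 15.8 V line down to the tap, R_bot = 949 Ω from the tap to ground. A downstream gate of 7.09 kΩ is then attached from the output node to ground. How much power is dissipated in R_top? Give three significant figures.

P ≈ 64.6 mW

Total resistance from the source is R_top + (R_bot‖R_L) = 2637 Ω, so I = 15.8/2637 Ω = 5.992 mA.
P = I²·R_top = (5.992 mA)² × 1.80 kΩ = 64.6 mW.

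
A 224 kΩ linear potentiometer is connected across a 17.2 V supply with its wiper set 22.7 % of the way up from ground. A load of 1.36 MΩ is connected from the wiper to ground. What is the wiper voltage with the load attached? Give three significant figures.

The wiper splits the pot into (1−α)R = 173.2 kΩ above and αR = 50.85 kΩ below.
Lower section ‖ load = 49.02 kΩ.
V_wiper = 17.2 × 49.02/(173.2 + 49.02) = 3.79 V.

V ≈ 3.79 V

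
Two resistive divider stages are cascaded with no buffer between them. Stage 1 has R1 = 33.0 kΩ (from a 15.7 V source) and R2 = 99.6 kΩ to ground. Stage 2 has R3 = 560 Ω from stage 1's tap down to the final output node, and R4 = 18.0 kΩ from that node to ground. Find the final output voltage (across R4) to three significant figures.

V_out ≈ 4.90 V

Stage 2 presents R3+R4 = 18560 Ω as a load on stage 1's tap.
Stage 1's lower leg becomes R2‖(R3+R4) = 15640 Ω, so V_mid = 15.7 × 15640/48640 = 5.049 V.
Stage 2 is itself unloaded: V_out = V_mid × R4/(R3+R4) = 5.049 × 18000/18560 = 4.90 V.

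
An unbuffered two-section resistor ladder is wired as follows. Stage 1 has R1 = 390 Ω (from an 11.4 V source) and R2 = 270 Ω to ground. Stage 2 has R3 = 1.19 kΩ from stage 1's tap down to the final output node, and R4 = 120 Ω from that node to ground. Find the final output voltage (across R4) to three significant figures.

V_out ≈ 0.381 V

Stage 2 presents R3+R4 = 1310 Ω as a load on stage 1's tap.
Stage 1's lower leg becomes R2‖(R3+R4) = 223.9 Ω, so V_mid = 11.4 × 223.9/613.9 = 4.157 V.
Stage 2 is itself unloaded: V_out = V_mid × R4/(R3+R4) = 4.157 × 120/1310 = 0.381 V.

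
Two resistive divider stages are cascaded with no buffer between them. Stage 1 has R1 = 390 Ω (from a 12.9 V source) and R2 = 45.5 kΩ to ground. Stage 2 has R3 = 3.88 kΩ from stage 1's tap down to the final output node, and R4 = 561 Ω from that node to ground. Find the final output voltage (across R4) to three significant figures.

V_out ≈ 1.49 V

Stage 2 presents R3+R4 = 4441 Ω as a load on stage 1's tap.
Stage 1's lower leg becomes R2‖(R3+R4) = 4046 Ω, so V_mid = 12.9 × 4046/4436 = 11.77 V.
Stage 2 is itself unloaded: V_out = V_mid × R4/(R3+R4) = 11.77 × 561/4441 = 1.49 V.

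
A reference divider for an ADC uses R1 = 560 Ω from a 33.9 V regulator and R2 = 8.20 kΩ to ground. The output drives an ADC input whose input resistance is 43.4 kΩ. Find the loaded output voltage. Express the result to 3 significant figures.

The load sits in parallel with R2: R2‖R_L = (8200 × 43400) / (8200 + 43400) = 6897 Ω.
V_out = 33.9 × 6897 / (560 + 6897) = 33.9 × 6897/7457 = 31.4 V.

V_out ≈ 31.4 V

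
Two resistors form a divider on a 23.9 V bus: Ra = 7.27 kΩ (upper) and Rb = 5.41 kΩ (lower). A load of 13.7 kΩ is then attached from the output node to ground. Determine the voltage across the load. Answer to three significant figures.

The load sits in parallel with Rb: Rb‖R_L = (5.41 × 13.7) / (5.41 + 13.7) = 3.878 kΩ.
V_out = 23.9 × 3.878 / (7.27 + 3.878) = 23.9 × 3.878/11.15 = 8.31 V.

V_out ≈ 8.31 V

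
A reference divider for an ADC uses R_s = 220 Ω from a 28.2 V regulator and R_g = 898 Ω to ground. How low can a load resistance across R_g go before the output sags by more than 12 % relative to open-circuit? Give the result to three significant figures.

R_L(min) ≈ 1.30 kΩ

Output resistance R_th = R_s‖R_g = (220 × 898)/1118 = 176.7 Ω.
The fractional drop is R_th/(R_th + R_L); requiring this ≤ 0.120 gives R_L ≥ R_th(1/0.120 − 1) = 176.7 × 7.333 = 1.30 kΩ.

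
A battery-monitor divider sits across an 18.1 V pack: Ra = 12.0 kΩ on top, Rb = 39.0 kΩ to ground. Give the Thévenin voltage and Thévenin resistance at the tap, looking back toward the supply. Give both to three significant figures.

V_th is the open-circuit tap voltage: 18.1 × 39.0/(12.0 + 39.0) = 13.8 V.
With the supply zeroed, Ra and Rb appear in parallel from the tap: R_th = Ra‖Rb = (12.0 × 39.0)/51.00 = 9.18 kΩ.

V_th = 13.8 V, R_th = 9.18 kΩ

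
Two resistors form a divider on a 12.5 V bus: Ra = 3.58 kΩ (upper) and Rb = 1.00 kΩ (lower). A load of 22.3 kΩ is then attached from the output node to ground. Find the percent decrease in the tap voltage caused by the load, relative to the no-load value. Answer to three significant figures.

The divider's output (Thévenin) resistance is Ra‖Rb = 0.7817 kΩ.
Fractional drop under load = R_th/(R_th + R_L) = 0.7817 / (0.7817 + 22.3) = 0.03386.
So the output falls by 3.39 %.

3.39 %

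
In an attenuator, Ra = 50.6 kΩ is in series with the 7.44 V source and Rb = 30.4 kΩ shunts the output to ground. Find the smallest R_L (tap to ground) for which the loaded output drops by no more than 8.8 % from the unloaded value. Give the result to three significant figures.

R_L(min) ≈ 197 kΩ

Output resistance R_th = Ra‖Rb = (50.6 × 30.4)/81.00 = 18.99 kΩ.
The fractional drop is R_th/(R_th + R_L); requiring this ≤ 0.0880 gives R_L ≥ R_th(1/0.0880 − 1) = 18.99 × 10.36 = 197 kΩ.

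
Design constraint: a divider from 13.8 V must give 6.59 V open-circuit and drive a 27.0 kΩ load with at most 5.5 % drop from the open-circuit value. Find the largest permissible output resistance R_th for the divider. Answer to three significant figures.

R_th ≤ 1.57 kΩ

Loading drop = R_th/(R_th + R_L) ≤ 0.0550, so R_th ≤ R_L · ε/(1−ε) = 27.0 kΩ × 0.0550/0.9450 = 1.57 kΩ.
(Any R1, R2 with R2/(R1+R2) = 0.478 and R1‖R2 ≤ 1.57 kΩ will meet the spec.)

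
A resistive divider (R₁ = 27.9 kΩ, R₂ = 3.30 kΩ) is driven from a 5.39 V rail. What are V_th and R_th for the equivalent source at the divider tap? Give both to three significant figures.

V_th = 0.570 V, R_th = 2.95 kΩ

V_th is the open-circuit tap voltage: 5.39 × 3.30/(27.9 + 3.30) = 0.570 V.
With the supply zeroed, R₁ and R₂ appear in parallel from the tap: R_th = R₁‖R₂ = (27.9 × 3.30)/31.20 = 2.95 kΩ.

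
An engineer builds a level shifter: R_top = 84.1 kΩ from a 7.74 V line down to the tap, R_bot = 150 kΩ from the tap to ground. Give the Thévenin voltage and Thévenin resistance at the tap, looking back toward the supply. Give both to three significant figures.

V_th = 4.96 V, R_th = 53.9 kΩ

V_th is the open-circuit tap voltage: 7.74 × 150/(84.1 + 150) = 4.96 V.
With the supply zeroed, R_top and R_bot appear in parallel from the tap: R_th = R_top‖R_bot = (84.1 × 150)/234.1 = 53.9 kΩ.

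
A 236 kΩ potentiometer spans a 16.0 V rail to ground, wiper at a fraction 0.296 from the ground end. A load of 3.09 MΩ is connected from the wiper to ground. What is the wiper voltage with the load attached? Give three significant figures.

V ≈ 4.66 V

The wiper splits the pot into (1−α)R = 166.1 kΩ above and αR = 69.86 kΩ below.
Lower section ‖ load = 68.31 kΩ.
V_wiper = 16.0 × 68.31/(166.1 + 68.31) = 4.66 V.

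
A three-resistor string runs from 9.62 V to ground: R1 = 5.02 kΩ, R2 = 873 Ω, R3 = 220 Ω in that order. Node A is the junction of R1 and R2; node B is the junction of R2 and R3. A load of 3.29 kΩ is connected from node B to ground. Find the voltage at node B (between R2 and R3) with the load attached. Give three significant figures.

At node B, R3 is in parallel with the load: R3‖R_L = 206.2 Ω.
Below node A the resistance is R2 + (R3‖R_L) = 1079 Ω, so V_A = 9.62 × 1079/6099 = 1.702 V.
Then V_B = V_A × (R3‖R_L)/(R2 + R3‖R_L) = 1.702 × 206.2/1079 = 0.325 V.

V ≈ 0.325 V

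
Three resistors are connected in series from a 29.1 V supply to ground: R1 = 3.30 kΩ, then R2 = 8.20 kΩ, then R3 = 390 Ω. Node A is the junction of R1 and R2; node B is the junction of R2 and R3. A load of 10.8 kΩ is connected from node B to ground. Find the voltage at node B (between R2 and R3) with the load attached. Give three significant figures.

V ≈ 0.922 V

At node B, R3 is in parallel with the load: R3‖R_L = 376.4 Ω.
Below node A the resistance is R2 + (R3‖R_L) = 8576 Ω, so V_A = 29.1 × 8576/11880 = 21.01 V.
Then V_B = V_A × (R3‖R_L)/(R2 + R3‖R_L) = 21.01 × 376.4/8576 = 0.922 V.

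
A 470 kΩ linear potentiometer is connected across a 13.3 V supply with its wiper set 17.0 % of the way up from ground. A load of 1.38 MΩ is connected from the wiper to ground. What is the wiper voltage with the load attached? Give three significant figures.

The wiper splits the pot into (1−α)R = 390.1 kΩ above and αR = 79.90 kΩ below.
Lower section ‖ load = 75.53 kΩ.
V_wiper = 13.3 × 75.53/(390.1 + 75.53) = 2.16 V.

V ≈ 2.16 V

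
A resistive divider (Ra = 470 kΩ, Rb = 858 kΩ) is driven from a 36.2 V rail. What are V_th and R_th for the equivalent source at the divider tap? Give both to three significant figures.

V_th = 23.4 V, R_th = 304 kΩ

V_th is the open-circuit tap voltage: 36.2 × 858/(470 + 858) = 23.4 V.
With the supply zeroed, Ra and Rb appear in parallel from the tap: R_th = Ra‖Rb = (470 × 858)/1328 = 304 kΩ.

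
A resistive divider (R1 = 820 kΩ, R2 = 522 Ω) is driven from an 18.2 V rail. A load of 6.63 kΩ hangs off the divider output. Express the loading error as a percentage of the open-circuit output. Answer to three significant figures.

7.29 %

The divider's output (Thévenin) resistance is R1‖R2 = 521.7 Ω.
Fractional drop under load = R_th/(R_th + R_L) = 521.7 / (521.7 + 6630) = 0.07294.
So the output falls by 7.29 %.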